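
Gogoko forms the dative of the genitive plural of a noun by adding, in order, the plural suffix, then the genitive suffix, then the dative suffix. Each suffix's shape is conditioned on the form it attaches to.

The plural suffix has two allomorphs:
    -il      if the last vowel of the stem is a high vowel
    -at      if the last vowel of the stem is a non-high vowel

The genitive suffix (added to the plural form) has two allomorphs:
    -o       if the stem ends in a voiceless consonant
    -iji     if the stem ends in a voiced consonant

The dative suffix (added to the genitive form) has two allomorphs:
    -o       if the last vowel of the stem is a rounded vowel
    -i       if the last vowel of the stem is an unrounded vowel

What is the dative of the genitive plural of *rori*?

The last vowel of *rori* is /i/, which is a high vowel, so the plural suffix is -il, giving *roriil*.
The plural form *roriil* — final consonant /l/ (voiced) → -iji → *roriiliji*.
The last vowel of the genitive form *roriiliji* is /i/, which is an unrounded vowel, so the dative suffix is -i, giving *roriilijii*.

roriilijii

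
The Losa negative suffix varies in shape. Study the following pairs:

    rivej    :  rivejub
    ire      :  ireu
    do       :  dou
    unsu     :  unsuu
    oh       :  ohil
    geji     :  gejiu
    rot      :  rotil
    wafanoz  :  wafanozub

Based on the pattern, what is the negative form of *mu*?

Looking at the final sound of each stem: -il when the stem ends in a voiceless consonant (*oh*, *rot*); -ub when the stem ends in a voiced consonant (*rivej*, *wafanoz*); -u when the stem ends in a vowel (*ire*, *do*, *unsu*, *geji*).
*mu*: final sound = /u/, a vowel → -u → *muu*.

muu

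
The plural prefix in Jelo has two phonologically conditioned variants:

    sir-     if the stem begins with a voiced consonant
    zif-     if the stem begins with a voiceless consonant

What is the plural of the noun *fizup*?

Since the first consonant of *fizup* is /f/ (voiceless), it takes zif-, giving *ziffizup*.

ziffizup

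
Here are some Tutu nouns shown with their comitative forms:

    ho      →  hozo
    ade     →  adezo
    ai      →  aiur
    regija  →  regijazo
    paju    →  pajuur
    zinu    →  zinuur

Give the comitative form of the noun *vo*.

Looking at the last vowel of each stem: -ur when the last vowel of the stem is a high vowel (*ai*, *paju*, *zinu*); -zo when the last vowel of the stem is a non-high vowel (*ho*, *ade*, *regija*).
*vo*: last vowel = /o/, a non-high vowel → -zo → *vozo*.

vozo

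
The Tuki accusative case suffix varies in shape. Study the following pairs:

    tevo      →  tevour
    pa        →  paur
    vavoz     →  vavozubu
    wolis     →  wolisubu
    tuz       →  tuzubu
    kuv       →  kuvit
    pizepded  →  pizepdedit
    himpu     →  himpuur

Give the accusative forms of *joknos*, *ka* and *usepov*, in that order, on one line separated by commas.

joknosubu, kaur, usepovit

Looking at the final sound of each stem: -ubu when the stem ends in a sibilant (*vavoz*, *wolis*, *tuz*); -it when the stem ends in a non-sibilant consonant (*kuv*, *pizepded*); -ur when the stem ends in a vowel (*tevo*, *pa*, *himpu*).
Since the final sound of *joknos* is /s/ (a sibilant), it takes -ubu, giving *joknosubu*.
*ka*: final sound = /a/, a vowel → -ur → *kaur*.
*usepov* — final sound /v/ (a non-sibilant consonant) → -it → *usepovit*.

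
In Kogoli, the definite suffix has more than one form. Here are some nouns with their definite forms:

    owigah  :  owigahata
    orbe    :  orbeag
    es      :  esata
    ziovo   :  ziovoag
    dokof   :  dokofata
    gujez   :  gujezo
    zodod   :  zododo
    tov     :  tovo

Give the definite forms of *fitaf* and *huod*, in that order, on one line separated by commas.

The alternation tracks the final sound of the stem — -ata when the stem ends in a voiceless consonant (*owigah*, *es*, *dokof*); -o when the stem ends in a voiced consonant (*gujez*, *zodod*, *tov*); -ag when the stem ends in a vowel (*orbe*, *ziovo*).
The final sound of *fitaf* is /f/, which is a voiceless consonant, so the suffix is -ata, giving *fitafata*.
Since the final sound of *huod* is /d/ (a voiced consonant), it takes -o, giving *huodo*.

fitafata, huodo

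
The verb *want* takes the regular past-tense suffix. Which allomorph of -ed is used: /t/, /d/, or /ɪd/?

The stem *want* ends in /t/ or /d/.
The -ed suffix is realized as /ɪd/ after /t, d/; as /t/ after other voiceless consonants; and as /d/ after other voiced sounds.
So -ed on *want* is pronounced /ɪd/.

/ɪd/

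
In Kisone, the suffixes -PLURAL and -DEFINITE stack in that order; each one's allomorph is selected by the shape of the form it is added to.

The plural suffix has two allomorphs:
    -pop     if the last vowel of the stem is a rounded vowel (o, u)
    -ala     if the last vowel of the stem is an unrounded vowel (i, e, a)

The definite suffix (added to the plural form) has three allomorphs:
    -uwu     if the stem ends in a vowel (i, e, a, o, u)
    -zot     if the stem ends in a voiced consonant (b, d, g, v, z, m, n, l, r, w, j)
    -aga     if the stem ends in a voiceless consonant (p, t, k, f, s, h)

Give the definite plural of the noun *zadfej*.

The last vowel of *zadfej* is /e/, which is an unrounded vowel, so the plural suffix is -ala, giving *zadfejala*.
The plural form *zadfejala*: final sound = /a/, a vowel → -uwu → *zadfejalauwu*.

zadfejalauwu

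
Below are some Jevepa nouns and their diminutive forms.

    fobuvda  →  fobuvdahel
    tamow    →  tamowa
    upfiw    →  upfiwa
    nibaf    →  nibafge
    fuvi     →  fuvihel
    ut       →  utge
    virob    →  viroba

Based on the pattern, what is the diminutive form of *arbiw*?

arbiwa

The pattern is voicing of the final sound: -ge when the stem ends in a voiceless consonant (*nibaf*, *ut*); -a when the stem ends in a voiced consonant (*tamow*, *upfiw*, *virob*); -hel when the stem ends in a vowel (*fobuvda*, *fuvi*).
The final sound of *arbiw* is /w/, which is a voiced consonant, so the suffix is -a, giving *arbiwa*.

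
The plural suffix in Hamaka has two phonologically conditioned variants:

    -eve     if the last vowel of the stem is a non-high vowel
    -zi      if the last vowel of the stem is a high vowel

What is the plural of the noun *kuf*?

*kuf*: last vowel = /u/, a high vowel → -zi → *kufzi*.

kufzi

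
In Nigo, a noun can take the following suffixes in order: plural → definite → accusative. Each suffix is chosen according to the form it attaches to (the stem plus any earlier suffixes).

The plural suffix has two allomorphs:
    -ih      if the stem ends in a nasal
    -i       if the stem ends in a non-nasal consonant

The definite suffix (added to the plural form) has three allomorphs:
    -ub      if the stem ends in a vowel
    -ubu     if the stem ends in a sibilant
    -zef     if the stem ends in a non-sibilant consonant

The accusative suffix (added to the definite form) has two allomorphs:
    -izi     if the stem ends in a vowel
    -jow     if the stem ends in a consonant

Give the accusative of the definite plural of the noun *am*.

amihzefjow

*am*: final consonant = /m/, a nasal → -ih → *amih*.
Since the final sound of the plural form *amih* is /h/ (a non-sibilant consonant), it takes -zef, giving *amihzef*.
The definite form *amihzef* — final sound /f/ (a consonant) → -jow → *amihzefjow*.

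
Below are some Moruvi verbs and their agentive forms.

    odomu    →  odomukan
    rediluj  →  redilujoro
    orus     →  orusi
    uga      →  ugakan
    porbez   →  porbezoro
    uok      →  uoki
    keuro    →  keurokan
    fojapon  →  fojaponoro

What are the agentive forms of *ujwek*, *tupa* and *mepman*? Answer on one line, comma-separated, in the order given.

ujweki, tupakan, mepmanoro

The suffix is conditioned by the final sound: -i when the stem ends in a voiceless consonant (*orus*, *uok*); -oro when the stem ends in a voiced consonant (*rediluj*, *porbez*, *fojapon*); -kan when the stem ends in a vowel (*odomu*, *uga*, *keuro*).
*ujwek* — final sound /k/ (a voiceless consonant) → -i → *ujweki*.
*tupa* — final sound /a/ (a vowel) → -kan → *tupakan*.
*mepman* — final sound /n/ (a voiced consonant) → -oro → *mepmanoro*.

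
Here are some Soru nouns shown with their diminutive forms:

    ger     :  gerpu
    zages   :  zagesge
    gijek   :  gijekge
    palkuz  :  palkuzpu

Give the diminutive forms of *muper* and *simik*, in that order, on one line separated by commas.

muperpu, simikge

Looking at the final consonant of each stem: -ge when the stem ends in a voiceless consonant (*zages*, *gijek*); -pu when the stem ends in a voiced consonant (*ger*, *palkuz*).
Since the final consonant of *muper* is /r/ (voiced), it takes -pu, giving *muperpu*.
*simik* — final consonant /k/ (voiceless) → -ge → *simikge*.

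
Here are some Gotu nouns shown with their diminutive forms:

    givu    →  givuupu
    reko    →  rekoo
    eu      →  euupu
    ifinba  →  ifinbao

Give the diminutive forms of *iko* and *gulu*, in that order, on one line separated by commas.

ikoo, guluupu

The alternation tracks the last vowel of the stem — -upu when the last vowel of the stem is a high vowel (*givu*, *eu*); -o when the last vowel of the stem is a non-high vowel (*reko*, *ifinba*).
*iko*: last vowel = /o/, a non-high vowel → -o → *ikoo*.
*gulu* — last vowel /u/ (a high vowel) → -upu → *guluupu*.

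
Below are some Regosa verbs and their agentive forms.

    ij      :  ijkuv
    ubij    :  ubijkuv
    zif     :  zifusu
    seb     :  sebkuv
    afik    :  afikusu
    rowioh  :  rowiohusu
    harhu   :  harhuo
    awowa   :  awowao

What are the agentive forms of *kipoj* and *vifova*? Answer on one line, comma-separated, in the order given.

kipojkuv, vifovao

The suffix is conditioned by the final sound: -usu when the stem ends in a voiceless consonant (*zif*, *afik*, *rowioh*); -kuv when the stem ends in a voiced consonant (*ij*, *ubij*, *seb*); -o when the stem ends in a vowel (*harhu*, *awowa*).
*kipoj* — final sound /j/ (a voiced consonant) → -kuv → *kipojkuv*.
The final sound of *vifova* is /a/, which is a vowel, so the suffix is -o, giving *vifovao*.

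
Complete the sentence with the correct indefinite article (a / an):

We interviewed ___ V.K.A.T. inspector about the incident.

a

The indefinite article is chosen by the initial *sound* of the following word, not its spelling.
The initialism *V.K.A.T.* is read letter by letter; the first letter, V, is pronounced /viː/, which begins with a consonant sound.
So the article is *a*: We interviewed a V.K.A.T. inspector about the incident.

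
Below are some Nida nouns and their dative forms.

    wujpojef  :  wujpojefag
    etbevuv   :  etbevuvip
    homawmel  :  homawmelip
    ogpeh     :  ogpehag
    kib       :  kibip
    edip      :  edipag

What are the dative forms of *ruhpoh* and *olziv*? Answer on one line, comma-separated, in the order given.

The suffix is conditioned by the final consonant: -ag when the stem ends in a voiceless consonant (*wujpojef*, *ogpeh*, *edip*); -ip when the stem ends in a voiced consonant (*etbevuv*, *homawmel*, *kib*).
*ruhpoh* — final consonant /h/ (voiceless) → -ag → *ruhpohag*.
*olziv* — final consonant /v/ (voiced) → -ip → *olzivip*.

ruhpohag, olzivip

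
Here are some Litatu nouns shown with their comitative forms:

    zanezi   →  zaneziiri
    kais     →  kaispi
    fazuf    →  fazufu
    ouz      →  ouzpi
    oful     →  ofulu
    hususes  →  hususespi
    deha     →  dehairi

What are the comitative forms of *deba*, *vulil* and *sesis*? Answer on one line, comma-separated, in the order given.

Looking at the final sound of each stem: -pi when the stem ends in a sibilant (*kais*, *ouz*, *hususes*); -u when the stem ends in a non-sibilant consonant (*fazuf*, *oful*); -iri when the stem ends in a vowel (*zanezi*, *deha*).
*deba*: final sound = /a/, a vowel → -iri → *debairi*.
The final sound of *vulil* is /l/, which is a non-sibilant consonant, so the suffix is -u, giving *vulilu*.
*sesis* — final sound /s/ (a sibilant) → -pi → *sesispi*.

debairi, vulilu, sesispi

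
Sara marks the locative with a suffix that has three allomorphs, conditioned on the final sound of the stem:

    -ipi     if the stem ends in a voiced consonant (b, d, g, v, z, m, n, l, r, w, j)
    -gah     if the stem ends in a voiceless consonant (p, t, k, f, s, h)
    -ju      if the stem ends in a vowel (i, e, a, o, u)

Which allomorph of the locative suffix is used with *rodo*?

The final sound of *rodo* is /o/, which is a vowel, so the suffix is -ju.

-ju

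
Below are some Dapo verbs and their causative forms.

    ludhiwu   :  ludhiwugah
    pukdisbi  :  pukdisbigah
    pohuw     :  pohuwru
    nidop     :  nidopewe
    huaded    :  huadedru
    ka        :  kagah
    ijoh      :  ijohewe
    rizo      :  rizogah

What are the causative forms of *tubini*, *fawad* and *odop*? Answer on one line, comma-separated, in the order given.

tubinigah, fawadru, odopewe

Looking at the final sound of each stem: -ewe when the stem ends in a voiceless consonant (*nidop*, *ijoh*); -ru when the stem ends in a voiced consonant (*pohuw*, *huaded*); -gah when the stem ends in a vowel (*ludhiwu*, *pukdisbi*, *ka*, *rizo*).
*tubini*: final sound = /i/, a vowel → -gah → *tubinigah*.
*fawad* — final sound /d/ (a voiced consonant) → -ru → *fawadru*.
The final sound of *odop* is /p/, which is a voiceless consonant, so the suffix is -ewe, giving *odopewe*.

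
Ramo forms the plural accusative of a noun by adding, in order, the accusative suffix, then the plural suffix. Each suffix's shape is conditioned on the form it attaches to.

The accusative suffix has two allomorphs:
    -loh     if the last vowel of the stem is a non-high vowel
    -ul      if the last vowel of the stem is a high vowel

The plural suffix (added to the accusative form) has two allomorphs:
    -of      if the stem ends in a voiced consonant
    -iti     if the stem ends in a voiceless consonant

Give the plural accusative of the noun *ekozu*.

*ekozu*: last vowel = /u/, a high vowel → -ul → *ekozuul*.
Since the final consonant of the accusative form *ekozuul* is /l/ (voiced), it takes -of, giving *ekozuulof*.

ekozuulof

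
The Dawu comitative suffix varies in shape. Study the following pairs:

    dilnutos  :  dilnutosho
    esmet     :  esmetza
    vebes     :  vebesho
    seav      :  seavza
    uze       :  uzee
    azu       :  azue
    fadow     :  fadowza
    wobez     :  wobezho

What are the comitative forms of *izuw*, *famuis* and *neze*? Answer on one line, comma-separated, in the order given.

The suffix is conditioned by the final sound: -ho when the stem ends in a sibilant (*dilnutos*, *vebes*, *wobez*); -za when the stem ends in a non-sibilant consonant (*esmet*, *seav*, *fadow*); -e when the stem ends in a vowel (*uze*, *azu*).
*izuw* — final sound /w/ (a non-sibilant consonant) → -za → *izuwza*.
*famuis*: final sound = /s/, a sibilant → -ho → *famuisho*.
*neze* — final sound /e/ (a vowel) → -e → *nezee*.

izuwza, famuisho, nezee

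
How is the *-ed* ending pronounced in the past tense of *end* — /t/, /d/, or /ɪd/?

/ɪd/

The stem *end* ends in /t/ or /d/.
The -ed suffix is realized as /ɪd/ after /t, d/; as /t/ after other voiceless consonants; and as /d/ after other voiced sounds.
So -ed on *end* is pronounced /ɪd/.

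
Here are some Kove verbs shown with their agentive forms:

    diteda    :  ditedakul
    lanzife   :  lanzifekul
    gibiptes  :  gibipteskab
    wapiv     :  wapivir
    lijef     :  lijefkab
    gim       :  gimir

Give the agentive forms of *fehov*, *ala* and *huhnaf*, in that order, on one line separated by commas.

fehovir, alakul, huhnafkab

The pattern is voicing of the final sound: -kab when the stem ends in a voiceless consonant (*gibiptes*, *lijef*); -ir when the stem ends in a voiced consonant (*wapiv*, *gim*); -kul when the stem ends in a vowel (*diteda*, *lanzife*).
The final sound of *fehov* is /v/, which is a voiced consonant, so the suffix is -ir, giving *fehovir*.
The final sound of *ala* is /a/, which is a vowel, so the suffix is -kul, giving *alakul*.
The final sound of *huhnaf* is /f/, which is a voiceless consonant, so the suffix is -kab, giving *huhnafkab*.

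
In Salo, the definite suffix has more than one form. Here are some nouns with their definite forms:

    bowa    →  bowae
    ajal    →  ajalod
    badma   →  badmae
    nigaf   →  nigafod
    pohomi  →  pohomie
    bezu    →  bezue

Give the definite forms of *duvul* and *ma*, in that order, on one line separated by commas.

Looking at the final sound of each stem: -od when the stem ends in a consonant (*ajal*, *nigaf*); -e when the stem ends in a vowel (*bowa*, *badma*, *pohomi*, *bezu*).
Since the final sound of *duvul* is /l/ (a consonant), it takes -od, giving *duvulod*.
*ma* — final sound /a/ (a vowel) → -e → *mae*.

duvulod, mae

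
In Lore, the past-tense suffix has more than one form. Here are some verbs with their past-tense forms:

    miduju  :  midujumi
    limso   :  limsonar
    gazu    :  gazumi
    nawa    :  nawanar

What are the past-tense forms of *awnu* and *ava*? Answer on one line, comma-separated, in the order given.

The pattern is height harmony: -mi when the last vowel of the stem is a high vowel (*miduju*, *gazu*); -nar when the last vowel of the stem is a non-high vowel (*limso*, *nawa*).
*awnu* — last vowel /u/ (a high vowel) → -mi → *awnumi*.
*ava* — last vowel /a/ (a non-high vowel) → -nar → *avanar*.

awnumi, avanar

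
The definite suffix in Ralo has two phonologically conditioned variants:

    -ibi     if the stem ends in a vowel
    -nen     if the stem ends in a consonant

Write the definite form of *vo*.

voibi

The final sound of *vo* is /o/, which is a vowel, so the suffix is -ibi, giving *voibi*.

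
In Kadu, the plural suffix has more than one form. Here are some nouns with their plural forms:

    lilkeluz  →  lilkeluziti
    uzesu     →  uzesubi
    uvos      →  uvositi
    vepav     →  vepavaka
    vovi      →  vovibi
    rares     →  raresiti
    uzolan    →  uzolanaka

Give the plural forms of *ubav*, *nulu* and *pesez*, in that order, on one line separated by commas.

The pattern is sibilance of the final sound: -iti when the stem ends in a sibilant (*lilkeluz*, *uvos*, *rares*); -aka when the stem ends in a non-sibilant consonant (*vepav*, *uzolan*); -bi when the stem ends in a vowel (*uzesu*, *vovi*).
The final sound of *ubav* is /v/, which is a non-sibilant consonant, so the suffix is -aka, giving *ubavaka*.
Since the final sound of *nulu* is /u/ (a vowel), it takes -bi, giving *nulubi*.
Since the final sound of *pesez* is /z/ (a sibilant), it takes -iti, giving *peseziti*.

ubavaka, nulubi, peseziti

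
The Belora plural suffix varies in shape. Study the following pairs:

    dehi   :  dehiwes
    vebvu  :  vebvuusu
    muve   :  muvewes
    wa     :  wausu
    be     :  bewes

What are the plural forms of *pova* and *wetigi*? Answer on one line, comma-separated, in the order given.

The pattern is front/back vowel harmony: -wes when the last vowel of the stem is a front vowel (*dehi*, *muve*, *be*); -usu when the last vowel of the stem is a back vowel (*vebvu*, *wa*).
*pova* — last vowel /a/ (a back vowel) → -usu → *povausu*.
*wetigi*: last vowel = /i/, a front vowel → -wes → *wetigiwes*.

povausu, wetigiwes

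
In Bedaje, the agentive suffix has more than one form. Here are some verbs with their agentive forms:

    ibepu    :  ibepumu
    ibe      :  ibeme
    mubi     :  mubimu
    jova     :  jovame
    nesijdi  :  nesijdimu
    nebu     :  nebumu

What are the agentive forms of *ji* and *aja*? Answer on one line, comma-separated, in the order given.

jimu, ajame

The suffix is conditioned by the last vowel: -mu when the last vowel of the stem is a high vowel (*ibepu*, *mubi*, *nesijdi*, *nebu*); -me when the last vowel of the stem is a non-high vowel (*ibe*, *jova*).
*ji* — last vowel /i/ (a high vowel) → -mu → *jimu*.
The last vowel of *aja* is /a/, which is a non-high vowel, so the suffix is -me, giving *ajame*.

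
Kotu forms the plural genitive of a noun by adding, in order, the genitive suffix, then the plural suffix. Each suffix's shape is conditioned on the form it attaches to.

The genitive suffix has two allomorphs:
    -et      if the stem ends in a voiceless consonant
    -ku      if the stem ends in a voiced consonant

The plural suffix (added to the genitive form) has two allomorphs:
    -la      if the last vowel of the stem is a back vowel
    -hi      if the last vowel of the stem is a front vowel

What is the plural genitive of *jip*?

jipethi

The final consonant of *jip* is /p/, which is voiceless, so the genitive suffix is -et, giving *jipet*.
The genitive form *jipet*: last vowel = /e/, a front vowel → -hi → *jipethi*.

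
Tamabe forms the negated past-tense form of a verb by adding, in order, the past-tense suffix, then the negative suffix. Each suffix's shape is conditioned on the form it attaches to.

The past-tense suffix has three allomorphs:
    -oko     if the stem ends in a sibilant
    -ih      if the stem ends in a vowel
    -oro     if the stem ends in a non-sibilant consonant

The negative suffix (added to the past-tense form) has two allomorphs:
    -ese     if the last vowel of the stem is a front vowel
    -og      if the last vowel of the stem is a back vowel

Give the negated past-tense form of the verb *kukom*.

Since the final sound of *kukom* is /m/ (a non-sibilant consonant), it takes -oro, giving *kukomoro*.
The past-tense form *kukomoro* — last vowel /o/ (a back vowel) → -og → *kukomoroog*.

kukomoroog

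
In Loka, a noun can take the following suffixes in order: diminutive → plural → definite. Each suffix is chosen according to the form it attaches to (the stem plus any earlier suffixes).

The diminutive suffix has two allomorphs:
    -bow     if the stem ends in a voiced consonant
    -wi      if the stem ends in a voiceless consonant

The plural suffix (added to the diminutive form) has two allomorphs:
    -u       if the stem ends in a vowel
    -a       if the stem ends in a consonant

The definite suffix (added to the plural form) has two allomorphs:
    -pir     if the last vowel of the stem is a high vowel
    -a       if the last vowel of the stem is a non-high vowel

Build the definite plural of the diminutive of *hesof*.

hesofwiupir

Since the final consonant of *hesof* is /f/ (voiceless), it takes -wi, giving *hesofwi*.
The final sound of the diminutive form *hesofwi* is /i/, which is a vowel, so the plural suffix is -u, giving *hesofwiu*.
The plural form *hesofwiu*: last vowel = /u/, a high vowel → -pir → *hesofwiupir*.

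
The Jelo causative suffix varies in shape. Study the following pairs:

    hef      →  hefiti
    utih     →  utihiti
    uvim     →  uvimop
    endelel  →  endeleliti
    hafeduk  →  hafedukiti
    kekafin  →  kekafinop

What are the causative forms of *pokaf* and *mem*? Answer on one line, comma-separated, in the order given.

The alternation tracks the final consonant of the stem — -op when the stem ends in a nasal (*uvim*, *kekafin*); -iti when the stem ends in a non-nasal consonant (*hef*, *utih*, *endelel*, *hafeduk*).
The final consonant of *pokaf* is /f/, which is non-nasal, so the suffix is -iti, giving *pokafiti*.
*mem*: final consonant = /m/, a nasal → -op → *memop*.

pokafiti, memop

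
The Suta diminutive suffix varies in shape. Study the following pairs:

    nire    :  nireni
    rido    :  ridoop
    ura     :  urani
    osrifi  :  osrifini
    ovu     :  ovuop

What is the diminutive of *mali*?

malini

The pattern is rounding harmony: -op when the last vowel of the stem is a rounded vowel (*rido*, *ovu*); -ni when the last vowel of the stem is an unrounded vowel (*nire*, *ura*, *osrifi*).
*mali* — last vowel /i/ (an unrounded vowel) → -ni → *malini*.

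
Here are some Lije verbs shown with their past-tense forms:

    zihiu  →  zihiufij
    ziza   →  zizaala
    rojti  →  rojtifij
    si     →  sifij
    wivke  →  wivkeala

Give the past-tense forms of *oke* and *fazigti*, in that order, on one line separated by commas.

The pattern is height harmony: -fij when the last vowel of the stem is a high vowel (*zihiu*, *rojti*, *si*); -ala when the last vowel of the stem is a non-high vowel (*ziza*, *wivke*).
*oke*: last vowel = /e/, a non-high vowel → -ala → *okeala*.
The last vowel of *fazigti* is /i/, which is a high vowel, so the suffix is -fij, giving *fazigtifij*.

okeala, fazigtifij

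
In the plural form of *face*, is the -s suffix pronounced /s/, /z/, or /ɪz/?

/ɪz/

The stem *face* ends in a sibilant (/s, z, ʃ, ʒ, tʃ, dʒ/).
The plural suffix surfaces as /ɪz/ after sibilants, /s/ after other voiceless consonants, and /z/ after other voiced sounds.
So the plural -s on *face* is pronounced /ɪz/.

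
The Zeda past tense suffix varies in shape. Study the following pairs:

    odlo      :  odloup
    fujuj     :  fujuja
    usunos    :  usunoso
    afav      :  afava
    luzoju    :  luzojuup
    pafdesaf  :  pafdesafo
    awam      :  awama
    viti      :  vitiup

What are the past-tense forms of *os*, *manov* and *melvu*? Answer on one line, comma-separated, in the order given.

The suffix is conditioned by the final sound: -o when the stem ends in a voiceless consonant (*usunos*, *pafdesaf*); -a when the stem ends in a voiced consonant (*fujuj*, *afav*, *awam*); -up when the stem ends in a vowel (*odlo*, *luzoju*, *viti*).
*os* — final sound /s/ (a voiceless consonant) → -o → *oso*.
*manov* — final sound /v/ (a voiced consonant) → -a → *manova*.
*melvu*: final sound = /u/, a vowel → -up → *melvuup*.

oso, manova, melvuup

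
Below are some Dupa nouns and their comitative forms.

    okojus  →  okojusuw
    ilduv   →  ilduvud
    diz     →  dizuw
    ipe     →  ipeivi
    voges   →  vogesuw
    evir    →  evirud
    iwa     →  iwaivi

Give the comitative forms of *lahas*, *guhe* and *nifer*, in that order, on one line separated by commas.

lahasuw, guheivi, niferud

Looking at the final sound of each stem: -uw when the stem ends in a sibilant (*okojus*, *diz*, *voges*); -ud when the stem ends in a non-sibilant consonant (*ilduv*, *evir*); -ivi when the stem ends in a vowel (*ipe*, *iwa*).
*lahas* — final sound /s/ (a sibilant) → -uw → *lahasuw*.
*guhe* — final sound /e/ (a vowel) → -ivi → *guheivi*.
Since the final sound of *nifer* is /r/ (a non-sibilant consonant), it takes -ud, giving *niferud*.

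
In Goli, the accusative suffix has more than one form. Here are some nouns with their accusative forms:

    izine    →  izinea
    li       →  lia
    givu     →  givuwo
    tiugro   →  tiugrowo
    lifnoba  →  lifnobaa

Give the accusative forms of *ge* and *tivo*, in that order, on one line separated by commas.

gea, tivowo

The pattern is rounding harmony: -wo when the last vowel of the stem is a rounded vowel (*givu*, *tiugro*); -a when the last vowel of the stem is an unrounded vowel (*izine*, *li*, *lifnoba*).
The last vowel of *ge* is /e/, which is an unrounded vowel, so the suffix is -a, giving *gea*.
*tivo* — last vowel /o/ (a rounded vowel) → -wo → *tivowo*.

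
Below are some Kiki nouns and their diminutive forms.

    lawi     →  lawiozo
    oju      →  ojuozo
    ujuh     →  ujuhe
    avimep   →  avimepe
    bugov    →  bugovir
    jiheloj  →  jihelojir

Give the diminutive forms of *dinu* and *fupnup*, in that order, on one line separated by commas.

The suffix is conditioned by the final sound: -e when the stem ends in a voiceless consonant (*ujuh*, *avimep*); -ir when the stem ends in a voiced consonant (*bugov*, *jiheloj*); -ozo when the stem ends in a vowel (*lawi*, *oju*).
The final sound of *dinu* is /u/, which is a vowel, so the suffix is -ozo, giving *dinuozo*.
The final sound of *fupnup* is /p/, which is a voiceless consonant, so the suffix is -e, giving *fupnupe*.

dinuozo, fupnupe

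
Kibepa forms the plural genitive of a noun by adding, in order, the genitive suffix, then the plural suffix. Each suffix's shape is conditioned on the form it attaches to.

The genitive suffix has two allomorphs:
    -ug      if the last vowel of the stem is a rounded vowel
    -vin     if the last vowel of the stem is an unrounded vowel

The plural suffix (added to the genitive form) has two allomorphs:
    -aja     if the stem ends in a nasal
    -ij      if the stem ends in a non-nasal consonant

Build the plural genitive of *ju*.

juugij

Since the last vowel of *ju* is /u/ (a rounded vowel), it takes -ug, giving *juug*.
The final consonant of the genitive form *juug* is /g/, which is non-nasal, so the plural suffix is -ij, giving *juugij*.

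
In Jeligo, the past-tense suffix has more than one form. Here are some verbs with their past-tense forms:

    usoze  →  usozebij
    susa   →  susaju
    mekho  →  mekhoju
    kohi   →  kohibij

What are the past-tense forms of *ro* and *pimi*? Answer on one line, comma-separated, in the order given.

roju, pimibij

Looking at the last vowel of each stem: -bij when the last vowel of the stem is a front vowel (*usoze*, *kohi*); -ju when the last vowel of the stem is a back vowel (*susa*, *mekho*).
The last vowel of *ro* is /o/, which is a back vowel, so the suffix is -ju, giving *roju*.
Since the last vowel of *pimi* is /i/ (a front vowel), it takes -bij, giving *pimibij*.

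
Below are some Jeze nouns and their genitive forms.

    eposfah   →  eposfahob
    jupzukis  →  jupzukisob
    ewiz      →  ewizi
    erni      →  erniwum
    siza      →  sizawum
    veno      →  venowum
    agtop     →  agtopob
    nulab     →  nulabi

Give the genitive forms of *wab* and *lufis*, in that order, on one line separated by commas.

wabi, lufisob

The suffix is conditioned by the final sound: -ob when the stem ends in a voiceless consonant (*eposfah*, *jupzukis*, *agtop*); -i when the stem ends in a voiced consonant (*ewiz*, *nulab*); -wum when the stem ends in a vowel (*erni*, *siza*, *veno*).
*wab* — final sound /b/ (a voiced consonant) → -i → *wabi*.
*lufis*: final sound = /s/, a voiceless consonant → -ob → *lufisob*.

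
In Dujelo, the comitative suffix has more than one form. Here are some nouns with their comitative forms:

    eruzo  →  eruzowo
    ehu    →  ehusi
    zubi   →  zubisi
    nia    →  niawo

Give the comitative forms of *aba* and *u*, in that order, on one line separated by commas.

abawo, usi

The alternation tracks the last vowel of the stem — -si when the last vowel of the stem is a high vowel (*ehu*, *zubi*); -wo when the last vowel of the stem is a non-high vowel (*eruzo*, *nia*).
*aba* — last vowel /a/ (a non-high vowel) → -wo → *abawo*.
Since the last vowel of *u* is /u/ (a high vowel), it takes -si, giving *usi*.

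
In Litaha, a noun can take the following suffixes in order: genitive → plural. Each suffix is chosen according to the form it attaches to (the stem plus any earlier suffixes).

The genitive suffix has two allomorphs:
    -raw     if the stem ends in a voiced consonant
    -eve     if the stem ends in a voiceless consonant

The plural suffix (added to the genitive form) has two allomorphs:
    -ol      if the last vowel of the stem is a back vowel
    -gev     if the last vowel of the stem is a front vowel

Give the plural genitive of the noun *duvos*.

Since the final consonant of *duvos* is /s/ (voiceless), it takes -eve, giving *duvoseve*.
The genitive form *duvoseve* — last vowel /e/ (a front vowel) → -gev → *duvosevegev*.

duvosevegev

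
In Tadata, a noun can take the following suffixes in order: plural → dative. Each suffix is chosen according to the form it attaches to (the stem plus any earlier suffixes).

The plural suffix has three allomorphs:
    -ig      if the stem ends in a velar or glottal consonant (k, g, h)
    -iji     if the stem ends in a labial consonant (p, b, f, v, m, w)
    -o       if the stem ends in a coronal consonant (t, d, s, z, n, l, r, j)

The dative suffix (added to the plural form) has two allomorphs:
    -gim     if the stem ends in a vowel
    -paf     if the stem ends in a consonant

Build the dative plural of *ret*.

Since the final consonant of *ret* is /t/ (coronal), it takes -o, giving *reto*.
The plural form *reto* — final sound /o/ (a vowel) → -gim → *retogim*.

retogim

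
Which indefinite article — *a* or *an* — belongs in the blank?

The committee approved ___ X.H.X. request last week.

The indefinite article is chosen by the initial *sound* of the following word, not its spelling.
The initialism *X.H.X.* is read letter by letter; the first letter, X, is pronounced /ɛks/, which begins with a vowel sound.
So the article is *an*: The committee approved an X.H.X. request last week.

an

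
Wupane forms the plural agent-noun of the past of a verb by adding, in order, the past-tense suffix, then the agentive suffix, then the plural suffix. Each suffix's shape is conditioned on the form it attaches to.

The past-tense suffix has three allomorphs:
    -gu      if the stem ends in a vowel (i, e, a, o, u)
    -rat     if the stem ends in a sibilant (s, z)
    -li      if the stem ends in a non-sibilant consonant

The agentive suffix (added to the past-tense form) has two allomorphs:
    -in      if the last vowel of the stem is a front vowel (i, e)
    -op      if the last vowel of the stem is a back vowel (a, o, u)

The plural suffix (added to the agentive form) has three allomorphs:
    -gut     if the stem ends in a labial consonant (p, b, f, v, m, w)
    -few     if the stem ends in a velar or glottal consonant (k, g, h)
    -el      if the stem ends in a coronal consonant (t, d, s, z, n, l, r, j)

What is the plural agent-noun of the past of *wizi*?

*wizi*: final sound = /i/, a vowel → -gu → *wizigu*.
The past-tense form *wizigu*: last vowel = /u/, a back vowel → -op → *wiziguop*.
The agentive form *wiziguop* — final consonant /p/ (labial) → -gut → *wiziguopgut*.

wiziguopgut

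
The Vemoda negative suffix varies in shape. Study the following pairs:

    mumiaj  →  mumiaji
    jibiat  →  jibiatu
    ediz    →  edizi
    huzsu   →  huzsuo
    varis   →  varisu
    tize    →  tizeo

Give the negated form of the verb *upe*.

upeo

The suffix is conditioned by the final sound: -u when the stem ends in a voiceless consonant (*jibiat*, *varis*); -i when the stem ends in a voiced consonant (*mumiaj*, *ediz*); -o when the stem ends in a vowel (*huzsu*, *tize*).
The final sound of *upe* is /e/, which is a vowel, so the suffix is -o, giving *upeo*.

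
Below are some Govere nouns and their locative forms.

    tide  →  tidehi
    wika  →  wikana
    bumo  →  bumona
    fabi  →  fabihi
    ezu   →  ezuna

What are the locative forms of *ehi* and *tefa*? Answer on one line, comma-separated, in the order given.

ehihi, tefana

The suffix is conditioned by the last vowel: -hi when the last vowel of the stem is a front vowel (*tide*, *fabi*); -na when the last vowel of the stem is a back vowel (*wika*, *bumo*, *ezu*).
*ehi* — last vowel /i/ (a front vowel) → -hi → *ehihi*.
*tefa* — last vowel /a/ (a back vowel) → -na → *tefana*.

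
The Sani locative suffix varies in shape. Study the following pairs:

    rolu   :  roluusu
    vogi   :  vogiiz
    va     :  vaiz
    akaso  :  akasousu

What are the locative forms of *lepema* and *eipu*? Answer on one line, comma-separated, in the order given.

The suffix is conditioned by the last vowel: -usu when the last vowel of the stem is a rounded vowel (*rolu*, *akaso*); -iz when the last vowel of the stem is an unrounded vowel (*vogi*, *va*).
*lepema* — last vowel /a/ (an unrounded vowel) → -iz → *lepemaiz*.
*eipu* — last vowel /u/ (a rounded vowel) → -usu → *eipuusu*.

lepemaiz, eipuusu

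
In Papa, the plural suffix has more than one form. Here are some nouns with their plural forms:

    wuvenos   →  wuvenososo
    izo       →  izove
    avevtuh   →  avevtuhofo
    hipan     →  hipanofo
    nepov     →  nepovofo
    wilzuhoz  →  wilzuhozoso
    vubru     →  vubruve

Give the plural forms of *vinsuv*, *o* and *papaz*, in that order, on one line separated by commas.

The pattern is sibilance of the final sound: -oso when the stem ends in a sibilant (*wuvenos*, *wilzuhoz*); -ofo when the stem ends in a non-sibilant consonant (*avevtuh*, *hipan*, *nepov*); -ve when the stem ends in a vowel (*izo*, *vubru*).
Since the final sound of *vinsuv* is /v/ (a non-sibilant consonant), it takes -ofo, giving *vinsuvofo*.
*o*: final sound = /o/, a vowel → -ve → *ove*.
*papaz* — final sound /z/ (a sibilant) → -oso → *papazoso*.

vinsuvofo, ove, papazoso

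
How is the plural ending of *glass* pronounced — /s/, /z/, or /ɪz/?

The stem *glass* ends in a sibilant (/s, z, ʃ, ʒ, tʃ, dʒ/).
The plural suffix surfaces as /ɪz/ after sibilants, /s/ after other voiceless consonants, and /z/ after other voiced sounds.
So the plural -s on *glass* is pronounced /ɪz/.

/ɪz/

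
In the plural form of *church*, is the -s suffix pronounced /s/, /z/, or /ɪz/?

The stem *church* ends in a sibilant (/s, z, ʃ, ʒ, tʃ, dʒ/).
The plural suffix surfaces as /ɪz/ after sibilants, /s/ after other voiceless consonants, and /z/ after other voiced sounds.
So the plural -s on *church* is pronounced /ɪz/.

/ɪz/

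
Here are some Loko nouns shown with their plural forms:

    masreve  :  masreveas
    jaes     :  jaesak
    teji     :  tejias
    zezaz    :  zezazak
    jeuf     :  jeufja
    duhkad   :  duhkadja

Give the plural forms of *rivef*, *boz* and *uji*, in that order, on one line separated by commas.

The alternation tracks the final sound of the stem — -ak when the stem ends in a sibilant (*jaes*, *zezaz*); -ja when the stem ends in a non-sibilant consonant (*jeuf*, *duhkad*); -as when the stem ends in a vowel (*masreve*, *teji*).
The final sound of *rivef* is /f/, which is a non-sibilant consonant, so the suffix is -ja, giving *rivefja*.
*boz*: final sound = /z/, a sibilant → -ak → *bozak*.
The final sound of *uji* is /i/, which is a vowel, so the suffix is -as, giving *ujias*.

rivefja, bozak, ujias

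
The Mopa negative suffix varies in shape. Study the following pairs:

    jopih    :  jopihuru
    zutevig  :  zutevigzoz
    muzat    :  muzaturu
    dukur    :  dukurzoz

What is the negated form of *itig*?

The pattern is voicing of the final consonant: -uru when the stem ends in a voiceless consonant (*jopih*, *muzat*); -zoz when the stem ends in a voiced consonant (*zutevig*, *dukur*).
*itig* — final consonant /g/ (voiced) → -zoz → *itigzoz*.

itigzoz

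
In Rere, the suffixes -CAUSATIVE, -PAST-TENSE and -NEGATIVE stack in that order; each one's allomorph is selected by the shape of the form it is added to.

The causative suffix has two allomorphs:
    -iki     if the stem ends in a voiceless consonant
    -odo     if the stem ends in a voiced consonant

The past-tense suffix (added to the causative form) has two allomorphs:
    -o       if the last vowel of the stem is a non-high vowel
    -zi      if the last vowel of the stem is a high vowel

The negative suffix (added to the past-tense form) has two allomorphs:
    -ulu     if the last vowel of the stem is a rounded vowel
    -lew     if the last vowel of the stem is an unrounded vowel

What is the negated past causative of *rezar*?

rezarodooulu

*rezar* — final consonant /r/ (voiced) → -odo → *rezarodo*.
The last vowel of the causative form *rezarodo* is /o/, which is a non-high vowel, so the past-tense suffix is -o, giving *rezarodoo*.
Since the last vowel of the past-tense form *rezarodoo* is /o/ (a rounded vowel), it takes -ulu, giving *rezarodooulu*.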